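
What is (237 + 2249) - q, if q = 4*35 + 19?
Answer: 2327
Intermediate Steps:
q = 159 (q = 140 + 19 = 159)
(237 + 2249) - q = (237 + 2249) - 1*159 = 2486 - 159 = 2327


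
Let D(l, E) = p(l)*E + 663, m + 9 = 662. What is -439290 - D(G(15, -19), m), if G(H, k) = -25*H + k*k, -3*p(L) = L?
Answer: -1329001/3 ≈ -4.4300e+5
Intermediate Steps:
p(L) = -L/3
m = 653 (m = -9 + 662 = 653)
G(H, k) = k² - 25*H (G(H, k) = -25*H + k² = k² - 25*H)
D(l, E) = 663 - E*l/3 (D(l, E) = (-l/3)*E + 663 = -E*l/3 + 663 = 663 - E*l/3)
-439290 - D(G(15, -19), m) = -439290 - (663 - ⅓*653*((-19)² - 25*15)) = -439290 - (663 - ⅓*653*(361 - 375)) = -439290 - (663 - ⅓*653*(-14)) = -439290 - (663 + 9142/3) = -439290 - 1*11131/3 = -439290 - 11131/3 = -1329001/3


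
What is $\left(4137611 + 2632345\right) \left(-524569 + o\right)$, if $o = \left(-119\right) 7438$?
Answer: $-9543546043596$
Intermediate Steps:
$o = -885122$
$\left(4137611 + 2632345\right) \left(-524569 + o\right) = \left(4137611 + 2632345\right) \left(-524569 - 885122\right) = 6769956 \left(-1409691\right) = -9543546043596$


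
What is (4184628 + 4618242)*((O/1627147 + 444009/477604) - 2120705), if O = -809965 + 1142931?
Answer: -52186030724853888203745/2795438546 ≈ -1.8668e+13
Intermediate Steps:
O = 332966
(4184628 + 4618242)*((O/1627147 + 444009/477604) - 2120705) = (4184628 + 4618242)*((332966/1627147 + 444009/477604) - 2120705) = 8802870*((332966*(1/1627147) + 444009*(1/477604)) - 2120705) = 8802870*((332966/1627147 + 444009/477604) - 2120705) = 8802870*(881493805787/777131915788 - 2120705) = 8802870*(-1648066657977384753/777131915788) = -52186030724853888203745/2795438546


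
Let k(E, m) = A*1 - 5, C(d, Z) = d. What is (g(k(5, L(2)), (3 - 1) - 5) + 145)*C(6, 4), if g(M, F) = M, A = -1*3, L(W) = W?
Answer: 822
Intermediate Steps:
A = -3
k(E, m) = -8 (k(E, m) = -3*1 - 5 = -3 - 5 = -8)
(g(k(5, L(2)), (3 - 1) - 5) + 145)*C(6, 4) = (-8 + 145)*6 = 137*6 = 822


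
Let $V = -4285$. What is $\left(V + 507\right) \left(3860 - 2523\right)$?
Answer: $-5051186$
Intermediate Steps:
$\left(V + 507\right) \left(3860 - 2523\right) = \left(-4285 + 507\right) \left(3860 - 2523\right) = \left(-3778\right) 1337 = -5051186$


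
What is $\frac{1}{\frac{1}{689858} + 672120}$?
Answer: $\frac{689858}{463667358961} \approx 1.4878 \cdot 10^{-6}$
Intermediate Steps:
$\frac{1}{\frac{1}{689858} + 672120} = \frac{1}{\frac{463667358961}{689858}} = \frac{689858}{463667358961}$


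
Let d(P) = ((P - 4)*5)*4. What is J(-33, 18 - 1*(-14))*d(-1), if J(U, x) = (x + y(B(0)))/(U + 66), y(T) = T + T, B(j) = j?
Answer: -3200/33 ≈ -96.970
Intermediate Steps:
y(T) = 2*T
d(P) = -80 + 20*P (d(P) = ((-4 + P)*5)*4 = (-20 + 5*P)*4 = -80 + 20*P)
J(U, x) = x/(66 + U) (J(U, x) = (x + 2*0)/(U + 66) = (x + 0)/(66 + U) = x/(66 + U))
J(-33, 18 - 1*(-14))*d(-1) = ((18 - 1*(-14))/(66 - 33))*(-80 + 20*(-1)) = ((18 + 14)/33)*(-80 - 20) = (32*(1/33))*(-100) = (32/33)*(-100) = -3200/33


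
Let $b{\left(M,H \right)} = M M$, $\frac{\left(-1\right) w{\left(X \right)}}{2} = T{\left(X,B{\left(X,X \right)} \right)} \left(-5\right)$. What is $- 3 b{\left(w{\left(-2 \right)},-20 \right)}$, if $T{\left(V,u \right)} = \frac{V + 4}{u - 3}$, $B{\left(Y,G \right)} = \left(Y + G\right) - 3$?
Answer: $-12$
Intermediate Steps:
$B{\left(Y,G \right)} = -3 + G + Y$ ($B{\left(Y,G \right)} = \left(G + Y\right) - 3 = -3 + G + Y$)
$T{\left(V,u \right)} = \frac{4 + V}{-3 + u}$
$w{\left(X \right)} = \frac{10 \left(4 + X\right)}{-6 + 2 X}$ ($w{\left(X \right)} = - 2 \frac{4 + X}{-3 + \left(-3 + X + X\right)} \left(-5\right) = - 2 \frac{4 + X}{-3 + \left(-3 + 2 X\right)} \left(-5\right) = - 2 \frac{4 + X}{-6 + 2 X} \left(-5\right) = - 2 \left(- \frac{5 \left(4 + X\right)}{-6 + 2 X}\right) = \frac{10 \left(4 + X\right)}{-6 + 2 X}$)
$b{\left(M,H \right)} = M^{2}$
$- 3 b{\left(w{\left(-2 \right)},-20 \right)} = - 3 \left(\frac{5 \left(4 - 2\right)}{-3 - 2}\right)^{2} = - 3 \left(5 \frac{1}{-5} \cdot 2\right)^{2} = - 3 \left(5 \left(- \frac{1}{5}\right) 2\right)^{2} = - 3 \left(-2\right)^{2} = \left(-3\right) 4 = -12$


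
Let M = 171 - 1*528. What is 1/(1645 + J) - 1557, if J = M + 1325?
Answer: -4068440/2613 ≈ -1557.0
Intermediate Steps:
M = -357 (M = 171 - 528 = -357)
J = 968 (J = -357 + 1325 = 968)
1/(1645 + J) - 1557 = 1/(1645 + 968) - 1557 = 1/2613 - 1557 = -4068440/2613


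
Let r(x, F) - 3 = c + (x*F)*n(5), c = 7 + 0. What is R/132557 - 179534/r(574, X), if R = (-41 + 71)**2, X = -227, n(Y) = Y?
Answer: 12192410219/43179117180 ≈ 0.28237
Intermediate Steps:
c = 7
r(x, F) = 10 + 5*F*x (r(x, F) = 3 + (7 + (x*F)*5) = 3 + (7 + (F*x)*5) = 3 + (7 + 5*F*x) = 10 + 5*F*x)
R = 900 (R = 30**2 = 900)
R/132557 - 179534/r(574, X) = 900/132557 - 179534/(10 + 5*(-227)*574) = 900*(1/132557) - 179534/(10 - 651490) = 900/132557 - 179534/(-651480) = 900/132557 - 179534*(-1/651480) = 900/132557 + 89767/325740 = 12192410219/43179117180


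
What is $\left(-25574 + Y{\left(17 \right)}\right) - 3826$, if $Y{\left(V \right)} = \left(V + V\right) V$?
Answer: $-28822$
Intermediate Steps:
$Y{\left(V \right)} = 2 V^{2}$ ($Y{\left(V \right)} = 2 V V = 2 V^{2}$)
$\left(-25574 + Y{\left(17 \right)}\right) - 3826 = \left(-25574 + 2 \cdot 17^{2}\right) - 3826 = \left(-25574 + 2 \cdot 289\right) - 3826 = \left(-25574 + 578\right) - 3826 = -24996 - 3826 = -28822$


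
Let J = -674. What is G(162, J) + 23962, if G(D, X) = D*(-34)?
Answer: 18454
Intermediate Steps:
G(D, X) = -34*D
G(162, J) + 23962 = -34*162 + 23962 = -5508 + 23962 = 18454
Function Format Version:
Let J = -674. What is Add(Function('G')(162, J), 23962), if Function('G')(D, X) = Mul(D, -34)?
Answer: 18454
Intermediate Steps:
Function('G')(D, X) = Mul(-34, D)
Add(Function('G')(162, J), 23962) = Add(Mul(-34, 162), 23962) = Add(-5508, 23962) = 18454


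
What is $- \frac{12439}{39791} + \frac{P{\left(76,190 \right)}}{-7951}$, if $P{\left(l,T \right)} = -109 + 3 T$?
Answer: $- \frac{117246140}{316378241} \approx -0.37059$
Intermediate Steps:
$- \frac{12439}{39791} + \frac{P{\left(76,190 \right)}}{-7951} = - \frac{12439}{39791} + \frac{-109 + 3 \cdot 190}{-7951} = \left(-12439\right) \frac{1}{39791} + \left(-109 + 570\right) \left(- \frac{1}{7951}\right) = - \frac{12439}{39791} + 461 \left(- \frac{1}{7951}\right) = - \frac{12439}{39791} - \frac{461}{7951} = - \frac{117246140}{316378241}$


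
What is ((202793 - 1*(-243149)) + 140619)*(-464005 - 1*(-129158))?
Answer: -196408191167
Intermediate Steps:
((202793 - 1*(-243149)) + 140619)*(-464005 - 1*(-129158)) = ((202793 + 243149) + 140619)*(-464005 + 129158) = (445942 + 140619)*(-334847) = 586561*(-334847) = -196408191167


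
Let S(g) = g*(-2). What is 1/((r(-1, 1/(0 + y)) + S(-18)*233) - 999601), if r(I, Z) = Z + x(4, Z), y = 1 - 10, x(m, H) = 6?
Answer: -9/8920864 ≈ -1.0089e-6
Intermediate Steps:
y = -9
S(g) = -2*g
r(I, Z) = 6 + Z (r(I, Z) = Z + 6 = 6 + Z)
1/((r(-1, 1/(0 + y)) + S(-18)*233) - 999601) = 1/(((6 + 1/(0 - 9)) - 2*(-18)*233) - 999601) = 1/(((6 + 1/(-9)) + 36*233) - 999601) = 1/(((6 - 1/9) + 8388) - 999601) = 1/((53/9 + 8388) - 999601) = 1/(75545/9 - 999601) = 1/(-8920864/9) = -9/8920864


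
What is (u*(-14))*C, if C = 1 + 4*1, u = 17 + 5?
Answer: -1540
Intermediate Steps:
u = 22
C = 5 (C = 1 + 4 = 5)
(u*(-14))*C = (22*(-14))*5 = -308*5 = -1540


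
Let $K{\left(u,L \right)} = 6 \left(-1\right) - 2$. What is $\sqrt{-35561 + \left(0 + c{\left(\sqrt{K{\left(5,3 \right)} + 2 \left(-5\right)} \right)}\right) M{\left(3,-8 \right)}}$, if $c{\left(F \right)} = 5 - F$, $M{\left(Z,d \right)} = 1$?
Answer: $\sqrt{-35556 - 3 i \sqrt{2}} \approx 0.011 - 188.56 i$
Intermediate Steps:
$K{\left(u,L \right)} = -8$ ($K{\left(u,L \right)} = -6 - 2 = -8$)
$\sqrt{-35561 + \left(0 + c{\left(\sqrt{K{\left(5,3 \right)} + 2 \left(-5\right)} \right)}\right) M{\left(3,-8 \right)}} = \sqrt{-35561 + \left(0 + \left(5 - \sqrt{-8 + 2 \left(-5\right)}\right)\right) 1} = \sqrt{-35561 + \left(0 + \left(5 - \sqrt{-8 - 10}\right)\right) 1} = \sqrt{-35561 + \left(0 + \left(5 - \sqrt{-18}\right)\right) 1} = \sqrt{-35561 + \left(0 + \left(5 - 3 i \sqrt{2}\right)\right) 1} = \sqrt{-35561 + \left(5 - 3 i \sqrt{2}\right) 1} = \sqrt{-35561 + \left(5 - 3 i \sqrt{2}\right)} = \sqrt{-35556 - 3 i \sqrt{2}}$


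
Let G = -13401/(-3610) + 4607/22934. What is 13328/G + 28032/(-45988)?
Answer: 3171018711990352/931170209147 ≈ 3405.4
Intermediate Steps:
G = 80992451/20697935 (G = -13401*(-1/3610) + 4607*(1/22934) = 13401/3610 + 4607/22934 = 80992451/20697935 ≈ 3.9131)
13328/G + 28032/(-45988) = 13328/(80992451/20697935) + 28032/(-45988) = 13328*(20697935/80992451) + 28032*(-1/45988) = 275862077680/80992451 - 7008/11497 = 3171018711990352/931170209147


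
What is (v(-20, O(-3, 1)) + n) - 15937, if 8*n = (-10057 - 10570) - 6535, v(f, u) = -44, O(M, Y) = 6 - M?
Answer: -77505/4 ≈ -19376.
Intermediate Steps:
n = -13581/4 (n = ((-10057 - 10570) - 6535)/8 = (-20627 - 6535)/8 = (1/8)*(-27162) = -13581/4 ≈ -3395.3)
(v(-20, O(-3, 1)) + n) - 15937 = (-44 - 13581/4) - 15937 = -13757/4 - 15937 = -77505/4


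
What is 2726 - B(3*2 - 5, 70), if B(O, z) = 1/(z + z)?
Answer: 381639/140 ≈ 2726.0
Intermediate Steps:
B(O, z) = 1/(2*z)
2726 - B(3*2 - 5, 70) = 2726 - 1/(2*70) = 2726 - 1*1/140 = 2726 - 1/140 = 381639/140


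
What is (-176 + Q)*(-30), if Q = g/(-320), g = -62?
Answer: 84387/16 ≈ 5274.2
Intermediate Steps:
Q = 31/160 (Q = -62/(-320) = -62*(-1/320) = 31/160 ≈ 0.19375)
(-176 + Q)*(-30) = (-176 + 31/160)*(-30) = -28129/160*(-30) = 84387/16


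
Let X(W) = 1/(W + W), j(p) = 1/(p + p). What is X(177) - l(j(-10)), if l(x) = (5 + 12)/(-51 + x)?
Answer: 121381/361434 ≈ 0.33583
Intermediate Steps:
j(p) = 1/(2*p)
X(W) = 1/(2*W)
l(x) = 17/(-51 + x)
X(177) - l(j(-10)) = (1/2)/177 - 17/(-51 + (1/2)/(-10)) = (1/2)*(1/177) - 17/(-51 + (1/2)*(-1/10)) = 1/354 - 17/(-51 - 1/20) = 1/354 - 17/(-1021/20) = 1/354 - 17*(-20)/1021 = 1/354 - 1*(-340/1021) = 1/354 + 340/1021 = 121381/361434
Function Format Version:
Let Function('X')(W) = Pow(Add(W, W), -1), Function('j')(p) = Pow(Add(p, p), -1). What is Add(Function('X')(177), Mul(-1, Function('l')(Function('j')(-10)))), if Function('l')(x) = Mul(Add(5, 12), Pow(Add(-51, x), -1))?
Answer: Rational(121381, 361434) ≈ 0.33583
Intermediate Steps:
Function('j')(p) = Mul(Rational(1, 2), Pow(p, -1)) (Function('j')(p) = Pow(Mul(2, p), -1) = Mul(Rational(1, 2), Pow(p, -1)))
Function('X')(W) = Mul(Rational(1, 2), Pow(W, -1)) (Function('X')(W) = Pow(Mul(2, W), -1) = Mul(Rational(1, 2), Pow(W, -1)))
Function('l')(x) = Mul(17, Pow(Add(-51, x), -1))
Add(Function('X')(177), Mul(-1, Function('l')(Function('j')(-10)))) = Add(Mul(Rational(1, 2), Pow(177, -1)), Mul(-1, Mul(17, Pow(Add(-51, Mul(Rational(1, 2), Pow(-10, -1))), -1)))) = Add(Mul(Rational(1, 2), Rational(1, 177)), Mul(-1, Mul(17, Pow(Add(-51, Mul(Rational(1, 2), Rational(-1, 10))), -1)))) = Add(Rational(1, 354), Mul(-1, Mul(17, Pow(Add(-51, Rational(-1, 20)), -1)))) = Add(Rational(1, 354), Mul(-1, Mul(17, Pow(Rational(-1021, 20), -1)))) = Add(Rational(1, 354), Mul(-1, Mul(17, Rational(-20, 1021)))) = Add(Rational(1, 354), Mul(-1, Rational(-340, 1021))) = Add(Rational(1, 354), Rational(340, 1021)) = Rational(121381, 361434)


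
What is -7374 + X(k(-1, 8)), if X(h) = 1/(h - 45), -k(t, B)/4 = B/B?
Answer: -361327/49 ≈ -7374.0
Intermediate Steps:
k(t, B) = -4 (k(t, B) = -4*B/B = -4*1 = -4)
X(h) = 1/(-45 + h)
-7374 + X(k(-1, 8)) = -7374 + 1/(-45 - 4) = -7374 + 1/(-49) = -7374 - 1/49 = -361327/49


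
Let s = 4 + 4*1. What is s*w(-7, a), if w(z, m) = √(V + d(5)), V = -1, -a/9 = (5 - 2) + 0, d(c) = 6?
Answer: 8*√5 ≈ 17.889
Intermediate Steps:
a = -27 (a = -9*((5 - 2) + 0) = -9*(3 + 0) = -9*3 = -27)
w(z, m) = √5 (w(z, m) = √(-1 + 6) = √5)
s = 8 (s = 4 + 4 = 8)
s*w(-7, a) = 8*√5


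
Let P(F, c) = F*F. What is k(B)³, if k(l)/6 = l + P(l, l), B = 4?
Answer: 1728000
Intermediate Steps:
P(F, c) = F²
k(l) = 6*l + 6*l² (k(l) = 6*(l + l²) = 6*l + 6*l²)
k(B)³ = (6*4*(1 + 4))³ = (6*4*5)³ = 120³ = 1728000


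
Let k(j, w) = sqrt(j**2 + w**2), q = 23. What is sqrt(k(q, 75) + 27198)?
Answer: sqrt(27198 + sqrt(6154)) ≈ 165.16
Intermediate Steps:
sqrt(k(q, 75) + 27198) = sqrt(sqrt(23**2 + 75**2) + 27198) = sqrt(sqrt(529 + 5625) + 27198) = sqrt(sqrt(6154) + 27198) = sqrt(27198 + sqrt(6154))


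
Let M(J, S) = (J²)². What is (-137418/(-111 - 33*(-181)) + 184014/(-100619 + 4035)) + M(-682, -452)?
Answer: 10207214802834380269/47181284 ≈ 2.1634e+11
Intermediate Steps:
M(J, S) = J⁴
(-137418/(-111 - 33*(-181)) + 184014/(-100619 + 4035)) + M(-682, -452) = (-137418/(-111 - 33*(-181)) + 184014/(-100619 + 4035)) + (-682)⁴ = (-137418/(-111 + 5973) + 184014/(-96584)) + 216340335376 = (-137418/5862 + 184014*(-1/96584)) + 216340335376 = (-137418*1/5862 - 92007/48292) + 216340335376 = (-22903/977 - 92007/48292) + 216340335376 = -1195922515/47181284 + 216340335376 = 10207214802834380269/47181284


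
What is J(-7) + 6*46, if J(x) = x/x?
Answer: 277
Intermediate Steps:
J(x) = 1
J(-7) + 6*46 = 1 + 6*46 = 1 + 276 = 277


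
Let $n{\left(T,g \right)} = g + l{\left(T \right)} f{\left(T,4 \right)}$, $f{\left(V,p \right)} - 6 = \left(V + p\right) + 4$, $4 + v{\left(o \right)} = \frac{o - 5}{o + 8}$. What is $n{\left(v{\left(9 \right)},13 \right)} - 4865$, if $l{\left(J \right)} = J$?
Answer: $- \frac{1413364}{289} \approx -4890.5$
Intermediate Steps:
$v{\left(o \right)} = -4 + \frac{-5 + o}{8 + o}$ ($v{\left(o \right)} = -4 + \frac{o - 5}{o + 8} = -4 + \frac{-5 + o}{8 + o}$)
$f{\left(V,p \right)} = 10 + V + p$ ($f{\left(V,p \right)} = 6 + \left(\left(V + p\right) + 4\right) = 6 + \left(4 + V + p\right) = 10 + V + p$)
$n{\left(T,g \right)} = g + T \left(14 + T\right)$ ($n{\left(T,g \right)} = g + T \left(10 + T + 4\right) = g + T \left(14 + T\right)$)
$n{\left(v{\left(9 \right)},13 \right)} - 4865 = \left(13 + \frac{-37 - 27}{8 + 9} \left(14 + \frac{-37 - 27}{8 + 9}\right)\right) - 4865 = \left(13 + \frac{-37 - 27}{17} \left(14 + \frac{-37 - 27}{17}\right)\right) - 4865 = \left(13 + \frac{1}{17} \left(-64\right) \left(14 + \frac{1}{17} \left(-64\right)\right)\right) - 4865 = \left(13 - \frac{64 \left(14 - \frac{64}{17}\right)}{17}\right) - 4865 = \left(13 - \frac{11136}{289}\right) - 4865 = - \frac{7379}{289} - 4865 = - \frac{1413364}{289}$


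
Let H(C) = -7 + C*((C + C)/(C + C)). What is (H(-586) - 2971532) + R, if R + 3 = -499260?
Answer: -3471388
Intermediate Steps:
R = -499263 (R = -3 - 499260 = -499263)
H(C) = -7 + C (H(C) = -7 + C*((2*C)/((2*C))) = -7 + C*((2*C)*(1/(2*C))) = -7 + C*1 = -7 + C)
(H(-586) - 2971532) + R = ((-7 - 586) - 2971532) - 499263 = (-593 - 2971532) - 499263 = -2972125 - 499263 = -3471388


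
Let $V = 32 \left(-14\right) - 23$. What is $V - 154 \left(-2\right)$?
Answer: $-163$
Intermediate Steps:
$V = -471$ ($V = -448 - 23 = -471$)
$V - 154 \left(-2\right) = -471 - 154 \left(-2\right) = -471 - -308 = -471 + 308 = -163$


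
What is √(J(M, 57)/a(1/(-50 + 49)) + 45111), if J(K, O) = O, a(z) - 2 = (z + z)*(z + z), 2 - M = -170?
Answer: √180482/2 ≈ 212.42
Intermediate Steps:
M = 172 (M = 2 - 1*(-170) = 2 + 170 = 172)
a(z) = 2 + 4*z² (a(z) = 2 + (z + z)*(z + z) = 2 + (2*z)*(2*z) = 2 + 4*z²)
√(J(M, 57)/a(1/(-50 + 49)) + 45111) = √(57/(2 + 4*(1/(-50 + 49))²) + 45111) = √(57/(2 + 4*(1/(-1))²) + 45111) = √(57/(2 + 4*(-1)²) + 45111) = √(57/(2 + 4*1) + 45111) = √(57/(2 + 4) + 45111) = √(57/6 + 45111) = √(57*(⅙) + 45111) = √(19/2 + 45111) = √(90241/2) = √180482/2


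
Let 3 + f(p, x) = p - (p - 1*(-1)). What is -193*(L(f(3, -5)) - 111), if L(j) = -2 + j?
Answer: 22581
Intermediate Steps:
f(p, x) = -4 (f(p, x) = -3 + (p - (p - 1*(-1))) = -3 + (p - (p + 1)) = -3 + (p - (1 + p)) = -3 + (p + (-1 - p)) = -3 - 1 = -4)
-193*(L(f(3, -5)) - 111) = -193*((-2 - 4) - 111) = -193*(-6 - 111) = -193*(-117) = 22581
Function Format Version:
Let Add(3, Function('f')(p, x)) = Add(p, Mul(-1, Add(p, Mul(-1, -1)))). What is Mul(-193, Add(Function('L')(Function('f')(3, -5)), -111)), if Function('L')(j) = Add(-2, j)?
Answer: 22581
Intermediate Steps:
Function('f')(p, x) = -4 (Function('f')(p, x) = Add(-3, Add(p, Mul(-1, Add(p, Mul(-1, -1))))) = Add(-3, Add(p, Mul(-1, Add(p, 1)))) = Add(-3, Add(p, Mul(-1, Add(1, p)))) = Add(-3, Add(p, Add(-1, Mul(-1, p)))) = Add(-3, -1) = -4)
Mul(-193, Add(Function('L')(Function('f')(3, -5)), -111)) = Mul(-193, Add(Add(-2, -4), -111)) = Mul(-193, Add(-6, -111)) = Mul(-193, -117) = 22581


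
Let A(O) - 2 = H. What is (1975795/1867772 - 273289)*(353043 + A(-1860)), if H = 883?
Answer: -45164713706506866/466943 ≈ -9.6724e+10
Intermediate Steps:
A(O) = 885 (A(O) = 2 + 883 = 885)
(1975795/1867772 - 273289)*(353043 + A(-1860)) = (1975795/1867772 - 273289)*(353043 + 885) = (1975795*(1/1867772) - 273289)*353928 = (1975795/1867772 - 273289)*353928 = -510439566313/1867772*353928 = -45164713706506866/466943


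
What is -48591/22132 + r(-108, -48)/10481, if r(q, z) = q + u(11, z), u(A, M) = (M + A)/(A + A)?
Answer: -511709749/231965492 ≈ -2.2060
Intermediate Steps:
u(A, M) = (A + M)/(2*A) (u(A, M) = (A + M)/((2*A)) = (A + M)*(1/(2*A)) = (A + M)/(2*A))
r(q, z) = 1/2 + q + z/22 (r(q, z) = q + (1/2)*(11 + z)/11 = q + (1/2)*(1/11)*(11 + z) = q + (1/2 + z/22) = 1/2 + q + z/22)
-48591/22132 + r(-108, -48)/10481 = -48591/22132 + (1/2 - 108 + (1/22)*(-48))/10481 = -48591*1/22132 + (1/2 - 108 - 24/11)*(1/10481) = -48591/22132 - 2413/22*1/10481 = -48591/22132 - 2413/230582 = -511709749/231965492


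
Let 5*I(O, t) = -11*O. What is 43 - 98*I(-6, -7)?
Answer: -6253/5 ≈ -1250.6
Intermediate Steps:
I(O, t) = -11*O/5 (I(O, t) = (-11*O)/5 = -11*O/5)
43 - 98*I(-6, -7) = 43 - (-1078)*(-6)/5 = 43 - 98*66/5 = 43 - 6468/5 = -6253/5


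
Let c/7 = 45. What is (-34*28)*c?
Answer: -299880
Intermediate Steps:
c = 315 (c = 7*45 = 315)
(-34*28)*c = -34*28*315 = -952*315 = -299880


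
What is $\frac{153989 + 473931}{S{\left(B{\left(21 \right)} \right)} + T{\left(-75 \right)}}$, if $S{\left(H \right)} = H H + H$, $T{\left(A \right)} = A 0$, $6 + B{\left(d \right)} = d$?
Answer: $\frac{7849}{3} \approx 2616.3$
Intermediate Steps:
$B{\left(d \right)} = -6 + d$
$T{\left(A \right)} = 0$
$S{\left(H \right)} = H + H^{2}$ ($S{\left(H \right)} = H^{2} + H = H + H^{2}$)
$\frac{153989 + 473931}{S{\left(B{\left(21 \right)} \right)} + T{\left(-75 \right)}} = \frac{153989 + 473931}{\left(-6 + 21\right) \left(1 + \left(-6 + 21\right)\right) + 0} = \frac{627920}{15 \left(1 + 15\right) + 0} = \frac{627920}{15 \cdot 16 + 0} = \frac{627920}{240 + 0} = \frac{627920}{240} = 627920 \cdot \frac{1}{240} = \frac{7849}{3}$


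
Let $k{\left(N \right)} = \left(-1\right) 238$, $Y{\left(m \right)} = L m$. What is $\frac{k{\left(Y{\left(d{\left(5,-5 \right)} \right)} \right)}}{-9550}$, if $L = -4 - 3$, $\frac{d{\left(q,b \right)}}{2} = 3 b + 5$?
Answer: $\frac{119}{4775} \approx 0.024921$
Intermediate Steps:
$d{\left(q,b \right)} = 10 + 6 b$ ($d{\left(q,b \right)} = 2 \left(3 b + 5\right) = 2 \left(5 + 3 b\right) = 10 + 6 b$)
$L = -7$ ($L = -4 - 3 = -7$)
$Y{\left(m \right)} = - 7 m$
$k{\left(N \right)} = -238$
$\frac{k{\left(Y{\left(d{\left(5,-5 \right)} \right)} \right)}}{-9550} = - \frac{238}{-9550} = \left(-238\right) \left(- \frac{1}{9550}\right) = \frac{119}{4775}$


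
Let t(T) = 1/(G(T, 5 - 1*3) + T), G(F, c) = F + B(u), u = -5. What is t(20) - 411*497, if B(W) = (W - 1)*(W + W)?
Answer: -20426699/100 ≈ -2.0427e+5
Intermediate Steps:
B(W) = 2*W*(-1 + W) (B(W) = (-1 + W)*(2*W) = 2*W*(-1 + W))
G(F, c) = 60 + F (G(F, c) = F + 2*(-5)*(-1 - 5) = F + 2*(-5)*(-6) = F + 60 = 60 + F)
t(T) = 1/(60 + 2*T) (t(T) = 1/((60 + T) + T) = 1/(60 + 2*T))
t(20) - 411*497 = 1/(2*(30 + 20)) - 411*497 = (½)/50 - 204267 = (½)*(1/50) - 204267 = 1/100 - 204267 = -20426699/100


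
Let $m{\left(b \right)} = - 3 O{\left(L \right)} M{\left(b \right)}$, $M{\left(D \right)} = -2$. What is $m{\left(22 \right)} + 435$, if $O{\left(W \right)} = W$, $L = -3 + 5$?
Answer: $447$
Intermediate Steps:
$L = 2$
$m{\left(b \right)} = 12$ ($m{\left(b \right)} = \left(-3\right) 2 \left(-2\right) = \left(-6\right) \left(-2\right) = 12$)
$m{\left(22 \right)} + 435 = 12 + 435 = 447$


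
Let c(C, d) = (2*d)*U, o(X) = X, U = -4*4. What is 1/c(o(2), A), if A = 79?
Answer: -1/2528 ≈ -0.00039557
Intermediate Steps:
U = -16
c(C, d) = -32*d (c(C, d) = (2*d)*(-16) = -32*d)
1/c(o(2), A) = 1/(-32*79) = 1/(-2528) = -1/2528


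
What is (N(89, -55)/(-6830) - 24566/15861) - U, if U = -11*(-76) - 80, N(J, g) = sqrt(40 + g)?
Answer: -12015482/15861 - I*sqrt(15)/6830 ≈ -757.55 - 0.00056705*I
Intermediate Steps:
U = 756 (U = 836 - 80 = 756)
(N(89, -55)/(-6830) - 24566/15861) - U = (sqrt(40 - 55)/(-6830) - 24566/15861) - 1*756 = (sqrt(-15)*(-1/6830) - 24566*1/15861) - 756 = ((I*sqrt(15))*(-1/6830) - 24566/15861) - 756 = (-I*sqrt(15)/6830 - 24566/15861) - 756 = (-24566/15861 - I*sqrt(15)/6830) - 756 = -12015482/15861 - I*sqrt(15)/6830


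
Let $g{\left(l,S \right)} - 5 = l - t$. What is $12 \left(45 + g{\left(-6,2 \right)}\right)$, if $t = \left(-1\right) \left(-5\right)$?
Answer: $468$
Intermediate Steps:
$t = 5$
$g{\left(l,S \right)} = l$ ($g{\left(l,S \right)} = 5 + \left(l - 5\right) = 5 + \left(-5 + l\right) = l$)
$12 \left(45 + g{\left(-6,2 \right)}\right) = 12 \left(45 - 6\right) = 12 \cdot 39 = 468$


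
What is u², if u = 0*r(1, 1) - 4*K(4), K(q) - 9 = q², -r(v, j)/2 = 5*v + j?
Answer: 10000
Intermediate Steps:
r(v, j) = -10*v - 2*j (r(v, j) = -2*(5*v + j) = -2*(j + 5*v) = -10*v - 2*j)
K(q) = 9 + q²
u = -100 (u = 0*(-10*1 - 2*1) - 4*(9 + 4²) = 0*(-10 - 2) - 4*(9 + 16) = 0*(-12) - 4*25 = 0 - 100 = -100)
u² = (-100)² = 10000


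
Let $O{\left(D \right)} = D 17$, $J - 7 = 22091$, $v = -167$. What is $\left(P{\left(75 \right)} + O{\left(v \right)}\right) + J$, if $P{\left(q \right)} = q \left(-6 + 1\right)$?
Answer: $18884$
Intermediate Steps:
$P{\left(q \right)} = - 5 q$ ($P{\left(q \right)} = q \left(-5\right) = - 5 q$)
$J = 22098$ ($J = 7 + 22091 = 22098$)
$O{\left(D \right)} = 17 D$
$\left(P{\left(75 \right)} + O{\left(v \right)}\right) + J = \left(\left(-5\right) 75 + 17 \left(-167\right)\right) + 22098 = \left(-375 - 2839\right) + 22098 = -3214 + 22098 = 18884$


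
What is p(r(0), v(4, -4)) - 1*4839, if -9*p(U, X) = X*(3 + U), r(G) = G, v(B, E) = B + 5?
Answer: -4842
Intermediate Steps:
v(B, E) = 5 + B
p(U, X) = -X*(3 + U)/9
p(r(0), v(4, -4)) - 1*4839 = -(5 + 4)*(3 + 0)/9 - 1*4839 = -⅑*9*3 - 4839 = -3 - 4839 = -4842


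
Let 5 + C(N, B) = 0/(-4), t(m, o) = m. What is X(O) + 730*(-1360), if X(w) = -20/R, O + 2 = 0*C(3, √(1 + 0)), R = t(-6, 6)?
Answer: -2978390/3 ≈ -9.9280e+5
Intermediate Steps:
R = -6
C(N, B) = -5 (C(N, B) = -5 + 0/(-4) = -5 + 0*(-¼) = -5 + 0 = -5)
O = -2 (O = -2 + 0*(-5) = -2 + 0 = -2)
X(w) = 10/3 (X(w) = -20/(-6) = -20*(-⅙) = 10/3)
X(O) + 730*(-1360) = 10/3 + 730*(-1360) = 10/3 - 992800 = -2978390/3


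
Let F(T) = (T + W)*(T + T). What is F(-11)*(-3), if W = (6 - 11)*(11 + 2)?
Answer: -5016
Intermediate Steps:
W = -65 (W = -5*13 = -65)
F(T) = 2*T*(-65 + T) (F(T) = (T - 65)*(T + T) = (-65 + T)*(2*T) = 2*T*(-65 + T))
F(-11)*(-3) = (2*(-11)*(-65 - 11))*(-3) = (2*(-11)*(-76))*(-3) = 1672*(-3) = -5016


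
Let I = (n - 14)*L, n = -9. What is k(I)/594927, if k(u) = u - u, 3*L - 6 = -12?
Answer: 0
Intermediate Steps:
L = -2 (L = 2 + (1/3)*(-12) = 2 - 4 = -2)
I = 46 (I = (-9 - 14)*(-2) = -23*(-2) = 46)
k(u) = 0
k(I)/594927 = 0/594927 = 0*(1/594927) = 0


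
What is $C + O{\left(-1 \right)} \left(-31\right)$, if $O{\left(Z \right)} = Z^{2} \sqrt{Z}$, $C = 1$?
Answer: $1 - 31 i \approx 1.0 - 31.0 i$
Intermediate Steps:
$O{\left(Z \right)} = Z^{\frac{5}{2}}$
$C + O{\left(-1 \right)} \left(-31\right) = 1 + \left(-1\right)^{\frac{5}{2}} \left(-31\right) = 1 + i \left(-31\right) = 1 - 31 i$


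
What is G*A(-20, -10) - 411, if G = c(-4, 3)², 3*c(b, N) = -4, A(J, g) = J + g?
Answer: -1393/3 ≈ -464.33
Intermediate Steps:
c(b, N) = -4/3 (c(b, N) = (⅓)*(-4) = -4/3)
G = 16/9 (G = (-4/3)² = 16/9 ≈ 1.7778)
G*A(-20, -10) - 411 = 16*(-20 - 10)/9 - 411 = (16/9)*(-30) - 411 = -160/3 - 411 = -1393/3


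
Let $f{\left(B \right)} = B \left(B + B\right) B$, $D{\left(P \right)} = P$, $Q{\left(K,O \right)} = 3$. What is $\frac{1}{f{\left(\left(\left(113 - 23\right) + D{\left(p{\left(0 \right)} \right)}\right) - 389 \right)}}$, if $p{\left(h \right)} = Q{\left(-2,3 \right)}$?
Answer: $- \frac{1}{51868672} \approx -1.9279 \cdot 10^{-8}$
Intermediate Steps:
$p{\left(h \right)} = 3$
$f{\left(B \right)} = 2 B^{3}$ ($f{\left(B \right)} = B 2 B B = 2 B^{2} B = 2 B^{3}$)
$\frac{1}{f{\left(\left(\left(113 - 23\right) + D{\left(p{\left(0 \right)} \right)}\right) - 389 \right)}} = \frac{1}{2 \left(\left(\left(113 - 23\right) + 3\right) - 389\right)^{3}} = \frac{1}{2 \left(\left(90 + 3\right) - 389\right)^{3}} = \frac{1}{2 \left(93 - 389\right)^{3}} = \frac{1}{2 \left(-296\right)^{3}} = \frac{1}{2 \left(-25934336\right)} = \frac{1}{-51868672} = - \frac{1}{51868672}$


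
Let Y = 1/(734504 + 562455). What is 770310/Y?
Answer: 999060487290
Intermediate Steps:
Y = 1/1296959 ≈ 7.7103e-7
770310/Y = 770310/(1/1296959) = 770310*1296959 = 999060487290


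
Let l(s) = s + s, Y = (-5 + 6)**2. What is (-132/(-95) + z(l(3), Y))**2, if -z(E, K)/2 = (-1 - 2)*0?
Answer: 17424/9025 ≈ 1.9306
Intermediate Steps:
Y = 1 (Y = 1**2 = 1)
l(s) = 2*s
z(E, K) = 0 (z(E, K) = -2*(-1 - 2)*0 = -(-6)*0 = -2*0 = 0)
(-132/(-95) + z(l(3), Y))**2 = (-132/(-95) + 0)**2 = (-132*(-1/95) + 0)**2 = (132/95 + 0)**2 = (132/95)**2 = 17424/9025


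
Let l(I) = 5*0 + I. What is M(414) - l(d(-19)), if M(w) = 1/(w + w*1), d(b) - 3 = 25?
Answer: -23183/828 ≈ -27.999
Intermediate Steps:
d(b) = 28 (d(b) = 3 + 25 = 28)
M(w) = 1/(2*w) (M(w) = 1/(w + w) = 1/(2*w))
l(I) = I (l(I) = 0 + I = I)
M(414) - l(d(-19)) = (1/2)/414 - 1*28 = (1/2)*(1/414) - 28 = 1/828 - 28 = -23183/828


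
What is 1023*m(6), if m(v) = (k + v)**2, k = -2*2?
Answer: 4092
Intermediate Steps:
k = -4
m(v) = (-4 + v)**2
1023*m(6) = 1023*(-4 + 6)**2 = 1023*2**2 = 1023*4 = 4092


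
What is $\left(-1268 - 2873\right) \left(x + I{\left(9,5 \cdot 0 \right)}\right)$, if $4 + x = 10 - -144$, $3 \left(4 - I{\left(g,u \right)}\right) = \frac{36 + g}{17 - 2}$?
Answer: $-633573$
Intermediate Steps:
$I{\left(g,u \right)} = \frac{16}{5} - \frac{g}{45}$ ($I{\left(g,u \right)} = 4 - \frac{\left(36 + g\right) \frac{1}{17 - 2}}{3} = 4 - \frac{\left(36 + g\right) \frac{1}{15}}{3} = 4 - \frac{\frac{12}{5} + \frac{g}{15}}{3} = 4 - \left(\frac{4}{5} + \frac{g}{45}\right) = \frac{16}{5} - \frac{g}{45}$)
$x = 150$ ($x = -4 + \left(10 - -144\right) = -4 + \left(10 + 144\right) = -4 + 154 = 150$)
$\left(-1268 - 2873\right) \left(x + I{\left(9,5 \cdot 0 \right)}\right) = \left(-1268 - 2873\right) \left(150 + \left(\frac{16}{5} - \frac{1}{5}\right)\right) = - 4141 \left(150 + \left(\frac{16}{5} - \frac{1}{5}\right)\right) = - 4141 \left(150 + 3\right) = \left(-4141\right) 153 = -633573$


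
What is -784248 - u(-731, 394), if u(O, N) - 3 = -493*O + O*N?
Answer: -856620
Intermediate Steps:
u(O, N) = 3 - 493*O + N*O (u(O, N) = 3 + (-493*O + O*N) = 3 + (-493*O + N*O) = 3 - 493*O + N*O)
-784248 - u(-731, 394) = -784248 - (3 - 493*(-731) + 394*(-731)) = -784248 - (3 + 360383 - 288014) = -784248 - 1*72372 = -784248 - 72372 = -856620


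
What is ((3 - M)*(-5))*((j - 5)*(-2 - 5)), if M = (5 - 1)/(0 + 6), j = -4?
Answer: -735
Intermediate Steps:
M = 2/3 (M = 4/6 = 4*(1/6) = 2/3 ≈ 0.66667)
((3 - M)*(-5))*((j - 5)*(-2 - 5)) = ((3 - 1*2/3)*(-5))*((-4 - 5)*(-2 - 5)) = ((3 - 2/3)*(-5))*(-9*(-7)) = ((7/3)*(-5))*63 = -35/3*63 = -735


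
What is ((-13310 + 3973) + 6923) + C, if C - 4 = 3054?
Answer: 644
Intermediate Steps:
C = 3058 (C = 4 + 3054 = 3058)
((-13310 + 3973) + 6923) + C = ((-13310 + 3973) + 6923) + 3058 = (-9337 + 6923) + 3058 = -2414 + 3058 = 644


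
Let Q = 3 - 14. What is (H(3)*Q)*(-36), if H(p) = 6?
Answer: 2376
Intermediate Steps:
Q = -11
(H(3)*Q)*(-36) = (6*(-11))*(-36) = -66*(-36) = 2376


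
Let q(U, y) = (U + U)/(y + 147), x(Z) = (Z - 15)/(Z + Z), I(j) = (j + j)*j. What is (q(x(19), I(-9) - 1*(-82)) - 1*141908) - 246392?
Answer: -2884680696/7429 ≈ -3.8830e+5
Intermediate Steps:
I(j) = 2*j**2 (I(j) = (2*j)*j = 2*j**2)
x(Z) = (-15 + Z)/(2*Z) (x(Z) = (-15 + Z)/((2*Z)) = (-15 + Z)*(1/(2*Z)) = (-15 + Z)/(2*Z))
q(U, y) = 2*U/(147 + y) (q(U, y) = (2*U)/(147 + y) = 2*U/(147 + y))
(q(x(19), I(-9) - 1*(-82)) - 1*141908) - 246392 = (2*((1/2)*(-15 + 19)/19)/(147 + (2*(-9)**2 - 1*(-82))) - 1*141908) - 246392 = (2*((1/2)*(1/19)*4)/(147 + (2*81 + 82)) - 141908) - 246392 = (2*(2/19)/(147 + (162 + 82)) - 141908) - 246392 = (2*(2/19)/(147 + 244) - 141908) - 246392 = (2*(2/19)/391 - 141908) - 246392 = (2*(2/19)*(1/391) - 141908) - 246392 = (4/7429 - 141908) - 246392 = -1054234528/7429 - 246392 = -2884680696/7429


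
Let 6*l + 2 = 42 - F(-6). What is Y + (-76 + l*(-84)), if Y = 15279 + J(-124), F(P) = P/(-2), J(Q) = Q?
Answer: 14561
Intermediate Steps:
F(P) = -P/2 (F(P) = P*(-½) = -P/2)
l = 37/6 (l = -⅓ + (42 - (-1)*(-6)/2)/6 = -⅓ + (42 - 1*3)/6 = -⅓ + (42 - 3)/6 = -⅓ + (⅙)*39 = -⅓ + 13/2 = 37/6 ≈ 6.1667)
Y = 15155 (Y = 15279 - 124 = 15155)
Y + (-76 + l*(-84)) = 15155 + (-76 + (37/6)*(-84)) = 15155 + (-76 - 518) = 15155 - 594 = 14561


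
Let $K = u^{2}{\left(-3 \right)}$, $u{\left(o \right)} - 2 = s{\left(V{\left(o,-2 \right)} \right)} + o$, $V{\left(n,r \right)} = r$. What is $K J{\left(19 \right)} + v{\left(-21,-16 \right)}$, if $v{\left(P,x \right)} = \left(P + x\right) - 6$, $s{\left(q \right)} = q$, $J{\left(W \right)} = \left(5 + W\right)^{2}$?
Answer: $5141$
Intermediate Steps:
$v{\left(P,x \right)} = -6 + P + x$
$u{\left(o \right)} = o$ ($u{\left(o \right)} = 2 + \left(-2 + o\right) = o$)
$K = 9$ ($K = \left(-3\right)^{2} = 9$)
$K J{\left(19 \right)} + v{\left(-21,-16 \right)} = 9 \left(5 + 19\right)^{2} - 43 = 9 \cdot 24^{2} - 43 = 9 \cdot 576 - 43 = 5184 - 43 = 5141$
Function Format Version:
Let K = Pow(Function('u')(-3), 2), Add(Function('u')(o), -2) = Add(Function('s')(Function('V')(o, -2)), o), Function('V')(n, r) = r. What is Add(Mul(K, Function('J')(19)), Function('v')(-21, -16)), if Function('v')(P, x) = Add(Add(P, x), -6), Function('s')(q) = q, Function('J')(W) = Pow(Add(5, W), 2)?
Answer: 5141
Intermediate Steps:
Function('v')(P, x) = Add(-6, P, x)
Function('u')(o) = o (Function('u')(o) = Add(2, Add(-2, o)) = o)
K = 9 (K = Pow(-3, 2) = 9)
Add(Mul(K, Function('J')(19)), Function('v')(-21, -16)) = Add(Mul(9, Pow(Add(5, 19), 2)), Add(-6, -21, -16)) = Add(Mul(9, Pow(24, 2)), -43) = Add(Mul(9, 576), -43) = Add(5184, -43) = 5141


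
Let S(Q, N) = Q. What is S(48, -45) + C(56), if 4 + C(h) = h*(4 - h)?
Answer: -2868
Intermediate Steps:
C(h) = -4 + h*(4 - h)
S(48, -45) + C(56) = 48 + (-4 - 1*56² + 4*56) = 48 + (-4 - 1*3136 + 224) = 48 + (-4 - 3136 + 224) = 48 - 2916 = -2868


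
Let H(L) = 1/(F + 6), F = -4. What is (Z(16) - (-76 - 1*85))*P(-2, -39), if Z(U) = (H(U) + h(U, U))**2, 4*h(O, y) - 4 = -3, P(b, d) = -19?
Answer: -49115/16 ≈ -3069.7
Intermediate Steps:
H(L) = 1/2 (H(L) = 1/(-4 + 6) = 1/2)
h(O, y) = 1/4 (h(O, y) = 1 + (1/4)*(-3) = 1 - 3/4 = 1/4)
Z(U) = 9/16 (Z(U) = (1/2 + 1/4)**2 = (3/4)**2 = 9/16)
(Z(16) - (-76 - 1*85))*P(-2, -39) = (9/16 - (-76 - 1*85))*(-19) = (9/16 - (-76 - 85))*(-19) = (9/16 - 1*(-161))*(-19) = (9/16 + 161)*(-19) = (2585/16)*(-19) = -49115/16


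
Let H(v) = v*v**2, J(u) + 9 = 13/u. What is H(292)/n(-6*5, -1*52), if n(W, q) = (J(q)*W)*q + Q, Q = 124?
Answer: -12448544/7153 ≈ -1740.3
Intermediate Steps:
J(u) = -9 + 13/u
n(W, q) = 124 + W*q*(-9 + 13/q) (n(W, q) = ((-9 + 13/q)*W)*q + 124 = (W*(-9 + 13/q))*q + 124 = W*q*(-9 + 13/q) + 124 = 124 + W*q*(-9 + 13/q))
H(v) = v**3
H(292)/n(-6*5, -1*52) = 292**3/(124 - (-6*5)*(-13 + 9*(-1*52))) = 24897088/(124 - 1*(-30)*(-13 + 9*(-52))) = 24897088/(124 - 1*(-30)*(-13 - 468)) = 24897088/(124 - 1*(-30)*(-481)) = 24897088/(124 - 14430) = 24897088/(-14306) = 24897088*(-1/14306) = -12448544/7153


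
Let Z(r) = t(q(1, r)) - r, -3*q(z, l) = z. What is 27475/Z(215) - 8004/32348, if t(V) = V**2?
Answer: -2003582859/15640258 ≈ -128.10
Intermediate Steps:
q(z, l) = -z/3
Z(r) = 1/9 - r (Z(r) = (-1/3*1)**2 - r = (-1/3)**2 - r = 1/9 - r)
27475/Z(215) - 8004/32348 = 27475/(1/9 - 1*215) - 8004/32348 = 27475/(1/9 - 215) - 8004*1/32348 = 27475/(-1934/9) - 2001/8087 = 27475*(-9/1934) - 2001/8087 = -247275/1934 - 2001/8087 = -2003582859/15640258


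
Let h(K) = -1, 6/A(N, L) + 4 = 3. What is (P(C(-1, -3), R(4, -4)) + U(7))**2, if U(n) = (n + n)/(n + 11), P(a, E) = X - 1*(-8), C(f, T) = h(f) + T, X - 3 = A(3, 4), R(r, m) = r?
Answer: 2704/81 ≈ 33.383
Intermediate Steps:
A(N, L) = -6 (A(N, L) = 6/(-4 + 3) = 6/(-1) = 6*(-1) = -6)
X = -3 (X = 3 - 6 = -3)
C(f, T) = -1 + T
P(a, E) = 5 (P(a, E) = -3 - 1*(-8) = -3 + 8 = 5)
U(n) = 2*n/(11 + n) (U(n) = (2*n)/(11 + n) = 2*n/(11 + n))
(P(C(-1, -3), R(4, -4)) + U(7))**2 = (5 + 2*7/(11 + 7))**2 = (5 + 2*7/18)**2 = (5 + 2*7*(1/18))**2 = (5 + 7/9)**2 = (52/9)**2 = 2704/81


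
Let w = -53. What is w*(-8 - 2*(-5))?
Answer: -106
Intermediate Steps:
w*(-8 - 2*(-5)) = -53*(-8 - 2*(-5)) = -53*(-8 + 10) = -53*2 = -106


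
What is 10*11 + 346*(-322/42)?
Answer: -7628/3 ≈ -2542.7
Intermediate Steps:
10*11 + 346*(-322/42) = 110 + 346*(-322*1/42) = 110 + 346*(-23/3) = 110 - 7958/3 = -7628/3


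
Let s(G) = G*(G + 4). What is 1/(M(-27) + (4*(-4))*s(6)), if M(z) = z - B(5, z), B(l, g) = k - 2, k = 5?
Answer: -1/990 ≈ -0.0010101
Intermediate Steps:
B(l, g) = 3 (B(l, g) = 5 - 2 = 3)
M(z) = -3 + z (M(z) = z - 1*3 = z - 3 = -3 + z)
s(G) = G*(4 + G)
1/(M(-27) + (4*(-4))*s(6)) = 1/((-3 - 27) + (4*(-4))*(6*(4 + 6))) = 1/(-30 - 96*10) = 1/(-30 - 16*60) = 1/(-30 - 960) = 1/(-990) = -1/990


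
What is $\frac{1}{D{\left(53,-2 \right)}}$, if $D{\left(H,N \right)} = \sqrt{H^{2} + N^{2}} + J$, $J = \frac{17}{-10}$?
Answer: $\frac{170}{281011} + \frac{100 \sqrt{2813}}{281011} \approx 0.019479$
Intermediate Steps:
$J = - \frac{17}{10}$ ($J = 17 \left(- \frac{1}{10}\right) = - \frac{17}{10} \approx -1.7$)
$D{\left(H,N \right)} = - \frac{17}{10} + \sqrt{H^{2} + N^{2}}$ ($D{\left(H,N \right)} = \sqrt{H^{2} + N^{2}} - \frac{17}{10} = - \frac{17}{10} + \sqrt{H^{2} + N^{2}}$)
$\frac{1}{D{\left(53,-2 \right)}} = \frac{1}{- \frac{17}{10} + \sqrt{53^{2} + \left(-2\right)^{2}}} = \frac{1}{- \frac{17}{10} + \sqrt{2809 + 4}} = \frac{1}{- \frac{17}{10} + \sqrt{2813}}$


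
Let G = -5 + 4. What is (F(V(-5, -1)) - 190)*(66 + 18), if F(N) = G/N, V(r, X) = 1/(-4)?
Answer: -15624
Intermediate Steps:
V(r, X) = -¼
G = -1
F(N) = -1/N
(F(V(-5, -1)) - 190)*(66 + 18) = (-1/(-¼) - 190)*(66 + 18) = (-1*(-4) - 190)*84 = (4 - 190)*84 = -186*84 = -15624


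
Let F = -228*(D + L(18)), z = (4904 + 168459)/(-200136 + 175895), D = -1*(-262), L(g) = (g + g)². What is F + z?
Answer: -8611158347/24241 ≈ -3.5523e+5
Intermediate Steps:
L(g) = 4*g² (L(g) = (2*g)² = 4*g²)
D = 262
z = -173363/24241 (z = 173363/(-24241) = 173363*(-1/24241) = -173363/24241 ≈ -7.1516)
F = -355224 (F = -228*(262 + 4*18²) = -228*(262 + 4*324) = -228*(262 + 1296) = -228*1558 = -355224)
F + z = -355224 - 173363/24241 = -8611158347/24241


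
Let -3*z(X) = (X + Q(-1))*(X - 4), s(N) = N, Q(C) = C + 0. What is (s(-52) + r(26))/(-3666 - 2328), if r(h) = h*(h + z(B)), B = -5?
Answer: -26/999 ≈ -0.026026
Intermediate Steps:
Q(C) = C
z(X) = -(-1 + X)*(-4 + X)/3 (z(X) = -(X - 1)*(X - 4)/3 = -(-1 + X)*(-4 + X)/3)
r(h) = h*(-18 + h) (r(h) = h*(h + (-4/3 - ⅓*(-5)² + (5/3)*(-5))) = h*(h + (-4/3 - ⅓*25 - 25/3)) = h*(h + (-4/3 - 25/3 - 25/3)) = h*(h - 18) = h*(-18 + h))
(s(-52) + r(26))/(-3666 - 2328) = (-52 + 26*(-18 + 26))/(-3666 - 2328) = (-52 + 26*8)/(-5994) = (-52 + 208)*(-1/5994) = 156*(-1/5994) = -26/999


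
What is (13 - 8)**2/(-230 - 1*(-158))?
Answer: -25/72 ≈ -0.34722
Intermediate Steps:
(13 - 8)**2/(-230 - 1*(-158)) = 5**2/(-230 + 158) = 25/(-72) = 25*(-1/72) = -25/72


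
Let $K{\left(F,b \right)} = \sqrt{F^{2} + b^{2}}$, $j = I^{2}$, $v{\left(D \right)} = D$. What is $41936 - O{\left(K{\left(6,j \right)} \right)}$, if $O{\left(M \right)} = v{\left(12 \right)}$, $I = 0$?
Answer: $41924$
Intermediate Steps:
$j = 0$ ($j = 0^{2} = 0$)
$O{\left(M \right)} = 12$
$41936 - O{\left(K{\left(6,j \right)} \right)} = 41936 - 12 = 41924$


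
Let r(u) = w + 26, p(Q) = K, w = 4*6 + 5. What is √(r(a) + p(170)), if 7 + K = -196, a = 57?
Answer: 2*I*√37 ≈ 12.166*I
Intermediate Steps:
K = -203 (K = -7 - 196 = -203)
w = 29 (w = 24 + 5 = 29)
p(Q) = -203
r(u) = 55 (r(u) = 29 + 26 = 55)
√(r(a) + p(170)) = √(55 - 203) = √(-148) = 2*I*√37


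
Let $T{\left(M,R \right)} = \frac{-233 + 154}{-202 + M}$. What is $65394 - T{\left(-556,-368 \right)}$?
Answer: $\frac{49568573}{758} \approx 65394.0$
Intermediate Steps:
$T{\left(M,R \right)} = - \frac{79}{-202 + M}$
$65394 - T{\left(-556,-368 \right)} = 65394 - - \frac{79}{-202 - 556} = 65394 - - \frac{79}{-758} = 65394 - \left(-79\right) \left(- \frac{1}{758}\right) = 65394 - \frac{79}{758} = \frac{49568573}{758}$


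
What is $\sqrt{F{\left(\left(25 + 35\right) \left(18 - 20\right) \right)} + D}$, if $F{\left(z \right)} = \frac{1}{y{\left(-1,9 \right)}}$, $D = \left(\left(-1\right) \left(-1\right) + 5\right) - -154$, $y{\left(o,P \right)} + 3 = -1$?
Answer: $\frac{3 \sqrt{71}}{2} \approx 12.639$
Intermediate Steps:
$y{\left(o,P \right)} = -4$ ($y{\left(o,P \right)} = -3 - 1 = -4$)
$D = 160$ ($D = \left(1 + 5\right) + 154 = 6 + 154 = 160$)
$F{\left(z \right)} = - \frac{1}{4}$ ($F{\left(z \right)} = \frac{1}{-4} = - \frac{1}{4}$)
$\sqrt{F{\left(\left(25 + 35\right) \left(18 - 20\right) \right)} + D} = \sqrt{- \frac{1}{4} + 160} = \sqrt{\frac{639}{4}} = \frac{3 \sqrt{71}}{2}$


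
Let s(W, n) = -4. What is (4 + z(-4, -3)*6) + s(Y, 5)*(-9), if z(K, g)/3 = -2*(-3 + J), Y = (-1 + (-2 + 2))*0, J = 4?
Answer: 4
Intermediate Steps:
Y = 0 (Y = (-1 + 0)*0 = -1*0 = 0)
z(K, g) = -6 (z(K, g) = 3*(-2*(-3 + 4)) = 3*(-2*1) = 3*(-2) = -6)
(4 + z(-4, -3)*6) + s(Y, 5)*(-9) = (4 - 6*6) - 4*(-9) = (4 - 36) + 36 = -32 + 36 = 4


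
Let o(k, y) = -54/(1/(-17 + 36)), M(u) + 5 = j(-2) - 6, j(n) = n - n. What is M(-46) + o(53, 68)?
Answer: -1037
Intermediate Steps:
j(n) = 0
M(u) = -11 (M(u) = -5 + (0 - 6) = -5 - 6 = -11)
o(k, y) = -1026 (o(k, y) = -54/(1/19) = -54/1/19 = -54*19 = -1026)
M(-46) + o(53, 68) = -11 - 1026 = -1037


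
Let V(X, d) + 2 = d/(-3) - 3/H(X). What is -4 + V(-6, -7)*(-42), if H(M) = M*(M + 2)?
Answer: -51/4 ≈ -12.750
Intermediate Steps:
H(M) = M*(2 + M)
V(X, d) = -2 - d/3 - 3/(X*(2 + X)) (V(X, d) = -2 + (d/(-3) - 3*1/(X*(2 + X))) = -2 + (d*(-1/3) - 3/(X*(2 + X))) = -2 + (-d/3 - 3/(X*(2 + X))) = -2 - d/3 - 3/(X*(2 + X)))
-4 + V(-6, -7)*(-42) = -4 + ((1/3)*(-9 - 6*(-6 - 1*(-7))*(2 - 6))/(-6*(2 - 6)))*(-42) = -4 + ((1/3)*(-1/6)*(-9 - 6*(-6 + 7)*(-4))/(-4))*(-42) = -4 + ((1/3)*(-1/6)*(-1/4)*(-9 - 6*1*(-4)))*(-42) = -4 + ((1/3)*(-1/6)*(-1/4)*(-9 + 24))*(-42) = -4 + ((1/3)*(-1/6)*(-1/4)*15)*(-42) = -4 + (5/24)*(-42) = -4 - 35/4 = -51/4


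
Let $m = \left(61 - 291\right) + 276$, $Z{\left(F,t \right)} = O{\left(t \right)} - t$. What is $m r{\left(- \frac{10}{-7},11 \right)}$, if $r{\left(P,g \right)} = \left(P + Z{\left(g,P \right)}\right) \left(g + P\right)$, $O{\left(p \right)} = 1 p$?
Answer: $\frac{40020}{49} \approx 816.73$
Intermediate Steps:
$O{\left(p \right)} = p$
$Z{\left(F,t \right)} = 0$ ($Z{\left(F,t \right)} = t - t = 0$)
$r{\left(P,g \right)} = P \left(P + g\right)$ ($r{\left(P,g \right)} = \left(P + 0\right) \left(g + P\right) = P \left(P + g\right)$)
$m = 46$ ($m = -230 + 276 = 46$)
$m r{\left(- \frac{10}{-7},11 \right)} = 46 - \frac{10}{-7} \left(- \frac{10}{-7} + 11\right) = 46 \left(-10\right) \left(- \frac{1}{7}\right) \left(\left(-10\right) \left(- \frac{1}{7}\right) + 11\right) = 46 \frac{10 \left(\frac{10}{7} + 11\right)}{7} = 46 \cdot \frac{10}{7} \cdot \frac{87}{7} = 46 \cdot \frac{870}{49} = \frac{40020}{49}$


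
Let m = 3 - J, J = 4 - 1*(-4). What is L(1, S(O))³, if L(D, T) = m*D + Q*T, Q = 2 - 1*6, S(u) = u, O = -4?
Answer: 1331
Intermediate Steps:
J = 8 (J = 4 + 4 = 8)
m = -5 (m = 3 - 1*8 = 3 - 8 = -5)
Q = -4 (Q = 2 - 6 = -4)
L(D, T) = -5*D - 4*T
L(1, S(O))³ = (-5*1 - 4*(-4))³ = (-5 + 16)³ = 11³ = 1331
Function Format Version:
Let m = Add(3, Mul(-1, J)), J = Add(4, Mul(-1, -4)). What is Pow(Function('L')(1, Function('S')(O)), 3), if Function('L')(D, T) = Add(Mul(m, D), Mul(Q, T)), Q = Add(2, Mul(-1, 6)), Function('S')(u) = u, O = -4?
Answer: 1331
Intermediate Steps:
J = 8 (J = Add(4, 4) = 8)
m = -5 (m = Add(3, Mul(-1, 8)) = Add(3, -8) = -5)
Q = -4 (Q = Add(2, -6) = -4)
Function('L')(D, T) = Add(Mul(-5, D), Mul(-4, T))
Pow(Function('L')(1, Function('S')(O)), 3) = Pow(Add(Mul(-5, 1), Mul(-4, -4)), 3) = Pow(Add(-5, 16), 3) = Pow(11, 3) = 1331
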